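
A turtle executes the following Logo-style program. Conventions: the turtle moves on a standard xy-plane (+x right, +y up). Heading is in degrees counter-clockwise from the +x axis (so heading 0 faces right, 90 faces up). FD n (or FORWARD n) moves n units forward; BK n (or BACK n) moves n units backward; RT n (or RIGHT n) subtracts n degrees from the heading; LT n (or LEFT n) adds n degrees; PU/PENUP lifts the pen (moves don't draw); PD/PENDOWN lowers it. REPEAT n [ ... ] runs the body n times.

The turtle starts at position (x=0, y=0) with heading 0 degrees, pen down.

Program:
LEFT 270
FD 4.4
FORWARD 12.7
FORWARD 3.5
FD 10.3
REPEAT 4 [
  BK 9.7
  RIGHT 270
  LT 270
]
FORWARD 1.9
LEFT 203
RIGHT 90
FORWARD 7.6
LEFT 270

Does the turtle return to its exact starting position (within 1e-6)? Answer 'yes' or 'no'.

Answer: no

Derivation:
Executing turtle program step by step:
Start: pos=(0,0), heading=0, pen down
LT 270: heading 0 -> 270
FD 4.4: (0,0) -> (0,-4.4) [heading=270, draw]
FD 12.7: (0,-4.4) -> (0,-17.1) [heading=270, draw]
FD 3.5: (0,-17.1) -> (0,-20.6) [heading=270, draw]
FD 10.3: (0,-20.6) -> (0,-30.9) [heading=270, draw]
REPEAT 4 [
  -- iteration 1/4 --
  BK 9.7: (0,-30.9) -> (0,-21.2) [heading=270, draw]
  RT 270: heading 270 -> 0
  LT 270: heading 0 -> 270
  -- iteration 2/4 --
  BK 9.7: (0,-21.2) -> (0,-11.5) [heading=270, draw]
  RT 270: heading 270 -> 0
  LT 270: heading 0 -> 270
  -- iteration 3/4 --
  BK 9.7: (0,-11.5) -> (0,-1.8) [heading=270, draw]
  RT 270: heading 270 -> 0
  LT 270: heading 0 -> 270
  -- iteration 4/4 --
  BK 9.7: (0,-1.8) -> (0,7.9) [heading=270, draw]
  RT 270: heading 270 -> 0
  LT 270: heading 0 -> 270
]
FD 1.9: (0,7.9) -> (0,6) [heading=270, draw]
LT 203: heading 270 -> 113
RT 90: heading 113 -> 23
FD 7.6: (0,6) -> (6.996,8.97) [heading=23, draw]
LT 270: heading 23 -> 293
Final: pos=(6.996,8.97), heading=293, 10 segment(s) drawn

Start position: (0, 0)
Final position: (6.996, 8.97)
Distance = 11.375; >= 1e-6 -> NOT closed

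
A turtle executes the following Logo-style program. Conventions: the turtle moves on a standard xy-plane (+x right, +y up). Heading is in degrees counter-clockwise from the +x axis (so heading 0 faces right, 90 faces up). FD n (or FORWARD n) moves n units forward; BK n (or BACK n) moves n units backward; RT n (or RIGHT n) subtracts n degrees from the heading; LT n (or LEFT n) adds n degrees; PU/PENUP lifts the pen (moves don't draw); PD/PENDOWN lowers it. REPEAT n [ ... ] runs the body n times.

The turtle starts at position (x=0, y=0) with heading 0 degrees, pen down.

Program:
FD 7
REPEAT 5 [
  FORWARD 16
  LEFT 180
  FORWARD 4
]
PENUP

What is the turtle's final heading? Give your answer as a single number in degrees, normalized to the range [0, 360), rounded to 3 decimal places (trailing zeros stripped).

Answer: 180

Derivation:
Executing turtle program step by step:
Start: pos=(0,0), heading=0, pen down
FD 7: (0,0) -> (7,0) [heading=0, draw]
REPEAT 5 [
  -- iteration 1/5 --
  FD 16: (7,0) -> (23,0) [heading=0, draw]
  LT 180: heading 0 -> 180
  FD 4: (23,0) -> (19,0) [heading=180, draw]
  -- iteration 2/5 --
  FD 16: (19,0) -> (3,0) [heading=180, draw]
  LT 180: heading 180 -> 0
  FD 4: (3,0) -> (7,0) [heading=0, draw]
  -- iteration 3/5 --
  FD 16: (7,0) -> (23,0) [heading=0, draw]
  LT 180: heading 0 -> 180
  FD 4: (23,0) -> (19,0) [heading=180, draw]
  -- iteration 4/5 --
  FD 16: (19,0) -> (3,0) [heading=180, draw]
  LT 180: heading 180 -> 0
  FD 4: (3,0) -> (7,0) [heading=0, draw]
  -- iteration 5/5 --
  FD 16: (7,0) -> (23,0) [heading=0, draw]
  LT 180: heading 0 -> 180
  FD 4: (23,0) -> (19,0) [heading=180, draw]
]
PU: pen up
Final: pos=(19,0), heading=180, 11 segment(s) drawn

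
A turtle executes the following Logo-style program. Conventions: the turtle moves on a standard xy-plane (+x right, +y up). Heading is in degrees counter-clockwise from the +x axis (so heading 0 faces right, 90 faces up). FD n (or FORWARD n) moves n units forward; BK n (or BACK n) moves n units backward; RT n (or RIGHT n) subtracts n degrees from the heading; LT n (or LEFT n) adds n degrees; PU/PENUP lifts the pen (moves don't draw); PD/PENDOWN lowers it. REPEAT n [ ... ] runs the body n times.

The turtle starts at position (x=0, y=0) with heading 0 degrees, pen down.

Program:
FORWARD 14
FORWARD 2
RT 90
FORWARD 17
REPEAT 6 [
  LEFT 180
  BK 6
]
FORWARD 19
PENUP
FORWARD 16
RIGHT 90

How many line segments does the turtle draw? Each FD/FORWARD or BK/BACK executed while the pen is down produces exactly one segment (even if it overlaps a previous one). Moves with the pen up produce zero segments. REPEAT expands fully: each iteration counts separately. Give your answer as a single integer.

Answer: 10

Derivation:
Executing turtle program step by step:
Start: pos=(0,0), heading=0, pen down
FD 14: (0,0) -> (14,0) [heading=0, draw]
FD 2: (14,0) -> (16,0) [heading=0, draw]
RT 90: heading 0 -> 270
FD 17: (16,0) -> (16,-17) [heading=270, draw]
REPEAT 6 [
  -- iteration 1/6 --
  LT 180: heading 270 -> 90
  BK 6: (16,-17) -> (16,-23) [heading=90, draw]
  -- iteration 2/6 --
  LT 180: heading 90 -> 270
  BK 6: (16,-23) -> (16,-17) [heading=270, draw]
  -- iteration 3/6 --
  LT 180: heading 270 -> 90
  BK 6: (16,-17) -> (16,-23) [heading=90, draw]
  -- iteration 4/6 --
  LT 180: heading 90 -> 270
  BK 6: (16,-23) -> (16,-17) [heading=270, draw]
  -- iteration 5/6 --
  LT 180: heading 270 -> 90
  BK 6: (16,-17) -> (16,-23) [heading=90, draw]
  -- iteration 6/6 --
  LT 180: heading 90 -> 270
  BK 6: (16,-23) -> (16,-17) [heading=270, draw]
]
FD 19: (16,-17) -> (16,-36) [heading=270, draw]
PU: pen up
FD 16: (16,-36) -> (16,-52) [heading=270, move]
RT 90: heading 270 -> 180
Final: pos=(16,-52), heading=180, 10 segment(s) drawn
Segments drawn: 10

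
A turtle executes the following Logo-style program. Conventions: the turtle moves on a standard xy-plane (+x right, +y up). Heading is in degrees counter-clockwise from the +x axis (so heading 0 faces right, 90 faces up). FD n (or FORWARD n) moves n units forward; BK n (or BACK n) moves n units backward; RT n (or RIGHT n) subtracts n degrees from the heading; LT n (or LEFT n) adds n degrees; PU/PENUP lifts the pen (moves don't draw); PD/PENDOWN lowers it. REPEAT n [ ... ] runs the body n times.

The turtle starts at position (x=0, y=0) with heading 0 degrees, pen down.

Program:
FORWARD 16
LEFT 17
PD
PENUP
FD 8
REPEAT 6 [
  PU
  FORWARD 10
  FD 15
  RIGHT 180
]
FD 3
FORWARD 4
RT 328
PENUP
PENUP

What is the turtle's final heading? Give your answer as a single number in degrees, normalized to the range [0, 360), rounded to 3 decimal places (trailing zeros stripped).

Executing turtle program step by step:
Start: pos=(0,0), heading=0, pen down
FD 16: (0,0) -> (16,0) [heading=0, draw]
LT 17: heading 0 -> 17
PD: pen down
PU: pen up
FD 8: (16,0) -> (23.65,2.339) [heading=17, move]
REPEAT 6 [
  -- iteration 1/6 --
  PU: pen up
  FD 10: (23.65,2.339) -> (33.213,5.263) [heading=17, move]
  FD 15: (33.213,5.263) -> (47.558,9.648) [heading=17, move]
  RT 180: heading 17 -> 197
  -- iteration 2/6 --
  PU: pen up
  FD 10: (47.558,9.648) -> (37.995,6.725) [heading=197, move]
  FD 15: (37.995,6.725) -> (23.65,2.339) [heading=197, move]
  RT 180: heading 197 -> 17
  -- iteration 3/6 --
  PU: pen up
  FD 10: (23.65,2.339) -> (33.213,5.263) [heading=17, move]
  FD 15: (33.213,5.263) -> (47.558,9.648) [heading=17, move]
  RT 180: heading 17 -> 197
  -- iteration 4/6 --
  PU: pen up
  FD 10: (47.558,9.648) -> (37.995,6.725) [heading=197, move]
  FD 15: (37.995,6.725) -> (23.65,2.339) [heading=197, move]
  RT 180: heading 197 -> 17
  -- iteration 5/6 --
  PU: pen up
  FD 10: (23.65,2.339) -> (33.213,5.263) [heading=17, move]
  FD 15: (33.213,5.263) -> (47.558,9.648) [heading=17, move]
  RT 180: heading 17 -> 197
  -- iteration 6/6 --
  PU: pen up
  FD 10: (47.558,9.648) -> (37.995,6.725) [heading=197, move]
  FD 15: (37.995,6.725) -> (23.65,2.339) [heading=197, move]
  RT 180: heading 197 -> 17
]
FD 3: (23.65,2.339) -> (26.519,3.216) [heading=17, move]
FD 4: (26.519,3.216) -> (30.345,4.386) [heading=17, move]
RT 328: heading 17 -> 49
PU: pen up
PU: pen up
Final: pos=(30.345,4.386), heading=49, 1 segment(s) drawn

Answer: 49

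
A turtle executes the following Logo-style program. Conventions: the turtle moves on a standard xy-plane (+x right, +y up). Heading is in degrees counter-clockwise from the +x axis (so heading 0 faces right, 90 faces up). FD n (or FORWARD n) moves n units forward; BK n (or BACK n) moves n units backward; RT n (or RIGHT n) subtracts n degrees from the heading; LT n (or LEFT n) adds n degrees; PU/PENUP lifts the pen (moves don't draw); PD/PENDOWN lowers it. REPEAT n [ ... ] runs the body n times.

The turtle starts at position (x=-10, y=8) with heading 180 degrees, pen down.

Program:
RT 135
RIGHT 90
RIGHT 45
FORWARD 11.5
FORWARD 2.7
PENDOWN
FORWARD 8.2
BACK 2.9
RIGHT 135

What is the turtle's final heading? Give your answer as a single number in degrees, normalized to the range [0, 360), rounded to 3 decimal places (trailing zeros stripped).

Executing turtle program step by step:
Start: pos=(-10,8), heading=180, pen down
RT 135: heading 180 -> 45
RT 90: heading 45 -> 315
RT 45: heading 315 -> 270
FD 11.5: (-10,8) -> (-10,-3.5) [heading=270, draw]
FD 2.7: (-10,-3.5) -> (-10,-6.2) [heading=270, draw]
PD: pen down
FD 8.2: (-10,-6.2) -> (-10,-14.4) [heading=270, draw]
BK 2.9: (-10,-14.4) -> (-10,-11.5) [heading=270, draw]
RT 135: heading 270 -> 135
Final: pos=(-10,-11.5), heading=135, 4 segment(s) drawn

Answer: 135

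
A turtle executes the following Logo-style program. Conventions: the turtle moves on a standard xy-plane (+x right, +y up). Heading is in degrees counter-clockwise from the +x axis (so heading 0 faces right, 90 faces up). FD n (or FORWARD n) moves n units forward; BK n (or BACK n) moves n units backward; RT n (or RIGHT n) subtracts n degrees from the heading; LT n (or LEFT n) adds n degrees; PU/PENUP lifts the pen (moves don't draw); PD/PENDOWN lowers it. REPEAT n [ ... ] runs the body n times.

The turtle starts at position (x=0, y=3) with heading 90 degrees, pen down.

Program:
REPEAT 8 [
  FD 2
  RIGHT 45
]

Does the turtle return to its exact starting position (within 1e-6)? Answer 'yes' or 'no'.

Answer: yes

Derivation:
Executing turtle program step by step:
Start: pos=(0,3), heading=90, pen down
REPEAT 8 [
  -- iteration 1/8 --
  FD 2: (0,3) -> (0,5) [heading=90, draw]
  RT 45: heading 90 -> 45
  -- iteration 2/8 --
  FD 2: (0,5) -> (1.414,6.414) [heading=45, draw]
  RT 45: heading 45 -> 0
  -- iteration 3/8 --
  FD 2: (1.414,6.414) -> (3.414,6.414) [heading=0, draw]
  RT 45: heading 0 -> 315
  -- iteration 4/8 --
  FD 2: (3.414,6.414) -> (4.828,5) [heading=315, draw]
  RT 45: heading 315 -> 270
  -- iteration 5/8 --
  FD 2: (4.828,5) -> (4.828,3) [heading=270, draw]
  RT 45: heading 270 -> 225
  -- iteration 6/8 --
  FD 2: (4.828,3) -> (3.414,1.586) [heading=225, draw]
  RT 45: heading 225 -> 180
  -- iteration 7/8 --
  FD 2: (3.414,1.586) -> (1.414,1.586) [heading=180, draw]
  RT 45: heading 180 -> 135
  -- iteration 8/8 --
  FD 2: (1.414,1.586) -> (0,3) [heading=135, draw]
  RT 45: heading 135 -> 90
]
Final: pos=(0,3), heading=90, 8 segment(s) drawn

Start position: (0, 3)
Final position: (0, 3)
Distance = 0; < 1e-6 -> CLOSED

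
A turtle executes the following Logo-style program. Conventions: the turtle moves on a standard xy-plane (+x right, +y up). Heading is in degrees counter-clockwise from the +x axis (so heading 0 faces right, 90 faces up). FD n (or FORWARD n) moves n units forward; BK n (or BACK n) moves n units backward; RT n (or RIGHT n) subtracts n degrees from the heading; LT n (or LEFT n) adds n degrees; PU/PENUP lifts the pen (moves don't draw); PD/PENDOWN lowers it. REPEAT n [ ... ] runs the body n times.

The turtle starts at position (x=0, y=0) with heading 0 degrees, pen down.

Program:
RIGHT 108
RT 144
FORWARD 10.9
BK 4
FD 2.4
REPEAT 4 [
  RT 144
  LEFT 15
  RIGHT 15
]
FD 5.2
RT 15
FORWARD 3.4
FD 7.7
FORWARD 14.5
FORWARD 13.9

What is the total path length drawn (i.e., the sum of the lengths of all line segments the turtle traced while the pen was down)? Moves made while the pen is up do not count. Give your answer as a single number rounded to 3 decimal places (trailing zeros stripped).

Answer: 62

Derivation:
Executing turtle program step by step:
Start: pos=(0,0), heading=0, pen down
RT 108: heading 0 -> 252
RT 144: heading 252 -> 108
FD 10.9: (0,0) -> (-3.368,10.367) [heading=108, draw]
BK 4: (-3.368,10.367) -> (-2.132,6.562) [heading=108, draw]
FD 2.4: (-2.132,6.562) -> (-2.874,8.845) [heading=108, draw]
REPEAT 4 [
  -- iteration 1/4 --
  RT 144: heading 108 -> 324
  LT 15: heading 324 -> 339
  RT 15: heading 339 -> 324
  -- iteration 2/4 --
  RT 144: heading 324 -> 180
  LT 15: heading 180 -> 195
  RT 15: heading 195 -> 180
  -- iteration 3/4 --
  RT 144: heading 180 -> 36
  LT 15: heading 36 -> 51
  RT 15: heading 51 -> 36
  -- iteration 4/4 --
  RT 144: heading 36 -> 252
  LT 15: heading 252 -> 267
  RT 15: heading 267 -> 252
]
FD 5.2: (-2.874,8.845) -> (-4.481,3.899) [heading=252, draw]
RT 15: heading 252 -> 237
FD 3.4: (-4.481,3.899) -> (-6.333,1.048) [heading=237, draw]
FD 7.7: (-6.333,1.048) -> (-10.526,-5.41) [heading=237, draw]
FD 14.5: (-10.526,-5.41) -> (-18.424,-17.571) [heading=237, draw]
FD 13.9: (-18.424,-17.571) -> (-25.994,-29.228) [heading=237, draw]
Final: pos=(-25.994,-29.228), heading=237, 8 segment(s) drawn

Segment lengths:
  seg 1: (0,0) -> (-3.368,10.367), length = 10.9
  seg 2: (-3.368,10.367) -> (-2.132,6.562), length = 4
  seg 3: (-2.132,6.562) -> (-2.874,8.845), length = 2.4
  seg 4: (-2.874,8.845) -> (-4.481,3.899), length = 5.2
  seg 5: (-4.481,3.899) -> (-6.333,1.048), length = 3.4
  seg 6: (-6.333,1.048) -> (-10.526,-5.41), length = 7.7
  seg 7: (-10.526,-5.41) -> (-18.424,-17.571), length = 14.5
  seg 8: (-18.424,-17.571) -> (-25.994,-29.228), length = 13.9
Total = 62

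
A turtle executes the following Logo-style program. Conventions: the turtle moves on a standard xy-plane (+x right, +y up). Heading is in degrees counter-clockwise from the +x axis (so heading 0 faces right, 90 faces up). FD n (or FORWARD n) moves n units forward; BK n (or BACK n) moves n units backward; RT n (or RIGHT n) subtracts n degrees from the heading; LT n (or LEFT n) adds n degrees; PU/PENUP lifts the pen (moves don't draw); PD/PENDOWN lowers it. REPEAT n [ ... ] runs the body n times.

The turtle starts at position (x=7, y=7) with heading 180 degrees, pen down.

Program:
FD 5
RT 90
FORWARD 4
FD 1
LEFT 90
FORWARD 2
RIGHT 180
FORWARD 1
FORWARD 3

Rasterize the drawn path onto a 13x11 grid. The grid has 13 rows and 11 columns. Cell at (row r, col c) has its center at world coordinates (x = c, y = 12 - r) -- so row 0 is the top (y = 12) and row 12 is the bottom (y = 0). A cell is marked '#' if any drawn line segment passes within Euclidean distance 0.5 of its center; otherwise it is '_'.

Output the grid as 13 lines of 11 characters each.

Answer: #####______
__#________
__#________
__#________
__#________
__######___
___________
___________
___________
___________
___________
___________
___________

Derivation:
Segment 0: (7,7) -> (2,7)
Segment 1: (2,7) -> (2,11)
Segment 2: (2,11) -> (2,12)
Segment 3: (2,12) -> (0,12)
Segment 4: (0,12) -> (1,12)
Segment 5: (1,12) -> (4,12)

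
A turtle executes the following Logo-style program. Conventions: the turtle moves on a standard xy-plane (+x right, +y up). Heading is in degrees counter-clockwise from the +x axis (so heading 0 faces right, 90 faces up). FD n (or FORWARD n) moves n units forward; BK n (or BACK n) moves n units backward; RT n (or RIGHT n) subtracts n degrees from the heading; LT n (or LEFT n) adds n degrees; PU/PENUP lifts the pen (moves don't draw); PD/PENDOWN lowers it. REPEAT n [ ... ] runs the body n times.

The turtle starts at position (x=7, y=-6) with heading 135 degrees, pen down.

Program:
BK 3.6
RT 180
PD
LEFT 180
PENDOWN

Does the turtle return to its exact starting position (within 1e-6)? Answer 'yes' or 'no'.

Executing turtle program step by step:
Start: pos=(7,-6), heading=135, pen down
BK 3.6: (7,-6) -> (9.546,-8.546) [heading=135, draw]
RT 180: heading 135 -> 315
PD: pen down
LT 180: heading 315 -> 135
PD: pen down
Final: pos=(9.546,-8.546), heading=135, 1 segment(s) drawn

Start position: (7, -6)
Final position: (9.546, -8.546)
Distance = 3.6; >= 1e-6 -> NOT closed

Answer: no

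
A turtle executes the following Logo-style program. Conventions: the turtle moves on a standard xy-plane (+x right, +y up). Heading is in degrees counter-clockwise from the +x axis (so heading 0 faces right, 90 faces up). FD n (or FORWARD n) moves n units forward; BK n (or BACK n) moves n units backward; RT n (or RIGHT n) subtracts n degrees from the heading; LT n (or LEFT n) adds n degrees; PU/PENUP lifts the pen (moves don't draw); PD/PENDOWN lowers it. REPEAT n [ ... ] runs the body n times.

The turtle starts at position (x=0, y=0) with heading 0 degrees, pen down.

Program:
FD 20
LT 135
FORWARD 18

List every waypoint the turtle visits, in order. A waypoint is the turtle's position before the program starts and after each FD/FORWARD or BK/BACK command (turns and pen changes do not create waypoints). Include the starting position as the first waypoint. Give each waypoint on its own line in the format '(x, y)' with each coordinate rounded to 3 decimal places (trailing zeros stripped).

Executing turtle program step by step:
Start: pos=(0,0), heading=0, pen down
FD 20: (0,0) -> (20,0) [heading=0, draw]
LT 135: heading 0 -> 135
FD 18: (20,0) -> (7.272,12.728) [heading=135, draw]
Final: pos=(7.272,12.728), heading=135, 2 segment(s) drawn
Waypoints (3 total):
(0, 0)
(20, 0)
(7.272, 12.728)

Answer: (0, 0)
(20, 0)
(7.272, 12.728)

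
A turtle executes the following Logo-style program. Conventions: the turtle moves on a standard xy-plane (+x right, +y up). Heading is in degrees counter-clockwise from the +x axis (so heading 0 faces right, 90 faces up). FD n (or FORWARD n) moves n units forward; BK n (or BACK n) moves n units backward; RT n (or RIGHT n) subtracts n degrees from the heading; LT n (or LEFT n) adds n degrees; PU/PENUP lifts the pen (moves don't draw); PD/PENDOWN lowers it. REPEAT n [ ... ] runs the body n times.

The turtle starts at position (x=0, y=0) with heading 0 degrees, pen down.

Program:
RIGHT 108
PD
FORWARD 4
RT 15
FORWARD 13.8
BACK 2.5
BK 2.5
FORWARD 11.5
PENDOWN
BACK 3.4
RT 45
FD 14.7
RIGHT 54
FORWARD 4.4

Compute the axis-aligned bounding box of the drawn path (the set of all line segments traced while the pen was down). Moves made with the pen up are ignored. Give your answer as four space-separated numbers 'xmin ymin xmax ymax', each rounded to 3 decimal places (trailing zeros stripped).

Executing turtle program step by step:
Start: pos=(0,0), heading=0, pen down
RT 108: heading 0 -> 252
PD: pen down
FD 4: (0,0) -> (-1.236,-3.804) [heading=252, draw]
RT 15: heading 252 -> 237
FD 13.8: (-1.236,-3.804) -> (-8.752,-15.378) [heading=237, draw]
BK 2.5: (-8.752,-15.378) -> (-7.39,-13.281) [heading=237, draw]
BK 2.5: (-7.39,-13.281) -> (-6.029,-11.185) [heading=237, draw]
FD 11.5: (-6.029,-11.185) -> (-12.292,-20.829) [heading=237, draw]
PD: pen down
BK 3.4: (-12.292,-20.829) -> (-10.44,-17.978) [heading=237, draw]
RT 45: heading 237 -> 192
FD 14.7: (-10.44,-17.978) -> (-24.819,-21.034) [heading=192, draw]
RT 54: heading 192 -> 138
FD 4.4: (-24.819,-21.034) -> (-28.089,-18.09) [heading=138, draw]
Final: pos=(-28.089,-18.09), heading=138, 8 segment(s) drawn

Segment endpoints: x in {-28.089, -24.819, -12.292, -10.44, -8.752, -7.39, -6.029, -1.236, 0}, y in {-21.034, -20.829, -18.09, -17.978, -15.378, -13.281, -11.185, -3.804, 0}
xmin=-28.089, ymin=-21.034, xmax=0, ymax=0

Answer: -28.089 -21.034 0 0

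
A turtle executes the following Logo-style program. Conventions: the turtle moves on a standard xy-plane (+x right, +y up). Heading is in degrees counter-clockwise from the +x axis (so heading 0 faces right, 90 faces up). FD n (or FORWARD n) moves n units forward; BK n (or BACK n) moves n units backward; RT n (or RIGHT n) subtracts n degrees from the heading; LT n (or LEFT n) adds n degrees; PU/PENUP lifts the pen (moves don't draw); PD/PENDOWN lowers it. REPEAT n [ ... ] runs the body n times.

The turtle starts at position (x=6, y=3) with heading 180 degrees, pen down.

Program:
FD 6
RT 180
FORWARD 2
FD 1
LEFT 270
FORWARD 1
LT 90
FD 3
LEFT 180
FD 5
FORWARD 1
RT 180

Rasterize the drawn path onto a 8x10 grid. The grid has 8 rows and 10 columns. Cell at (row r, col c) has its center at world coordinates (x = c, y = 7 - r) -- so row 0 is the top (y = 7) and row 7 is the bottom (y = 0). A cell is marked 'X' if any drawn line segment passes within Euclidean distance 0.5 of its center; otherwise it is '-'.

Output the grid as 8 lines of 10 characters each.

Segment 0: (6,3) -> (0,3)
Segment 1: (0,3) -> (2,3)
Segment 2: (2,3) -> (3,3)
Segment 3: (3,3) -> (3,2)
Segment 4: (3,2) -> (6,2)
Segment 5: (6,2) -> (1,2)
Segment 6: (1,2) -> (0,2)

Answer: ----------
----------
----------
----------
XXXXXXX---
XXXXXXX---
----------
----------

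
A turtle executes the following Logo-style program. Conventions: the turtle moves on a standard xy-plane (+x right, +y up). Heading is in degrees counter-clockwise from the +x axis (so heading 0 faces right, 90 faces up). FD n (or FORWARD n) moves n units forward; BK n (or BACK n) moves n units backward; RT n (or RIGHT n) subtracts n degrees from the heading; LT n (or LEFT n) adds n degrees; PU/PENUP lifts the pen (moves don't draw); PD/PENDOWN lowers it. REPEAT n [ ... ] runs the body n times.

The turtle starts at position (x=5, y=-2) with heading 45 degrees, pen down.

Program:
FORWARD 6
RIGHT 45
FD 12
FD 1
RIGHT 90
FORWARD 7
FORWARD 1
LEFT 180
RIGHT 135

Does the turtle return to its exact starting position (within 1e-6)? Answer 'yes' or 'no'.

Executing turtle program step by step:
Start: pos=(5,-2), heading=45, pen down
FD 6: (5,-2) -> (9.243,2.243) [heading=45, draw]
RT 45: heading 45 -> 0
FD 12: (9.243,2.243) -> (21.243,2.243) [heading=0, draw]
FD 1: (21.243,2.243) -> (22.243,2.243) [heading=0, draw]
RT 90: heading 0 -> 270
FD 7: (22.243,2.243) -> (22.243,-4.757) [heading=270, draw]
FD 1: (22.243,-4.757) -> (22.243,-5.757) [heading=270, draw]
LT 180: heading 270 -> 90
RT 135: heading 90 -> 315
Final: pos=(22.243,-5.757), heading=315, 5 segment(s) drawn

Start position: (5, -2)
Final position: (22.243, -5.757)
Distance = 17.647; >= 1e-6 -> NOT closed

Answer: no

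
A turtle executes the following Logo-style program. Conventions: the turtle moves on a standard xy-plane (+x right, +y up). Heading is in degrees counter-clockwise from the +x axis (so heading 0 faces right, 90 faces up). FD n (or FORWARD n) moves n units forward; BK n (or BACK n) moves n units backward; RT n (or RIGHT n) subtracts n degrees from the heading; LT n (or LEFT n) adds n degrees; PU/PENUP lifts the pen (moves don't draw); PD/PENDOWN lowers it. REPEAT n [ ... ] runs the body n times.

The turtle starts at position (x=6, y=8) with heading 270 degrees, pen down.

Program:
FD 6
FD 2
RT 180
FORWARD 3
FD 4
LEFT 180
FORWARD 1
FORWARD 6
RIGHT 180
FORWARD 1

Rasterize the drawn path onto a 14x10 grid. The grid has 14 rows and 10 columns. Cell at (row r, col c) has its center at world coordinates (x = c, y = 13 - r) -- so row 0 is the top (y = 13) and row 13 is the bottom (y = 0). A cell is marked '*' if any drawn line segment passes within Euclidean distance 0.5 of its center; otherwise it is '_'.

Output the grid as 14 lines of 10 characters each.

Answer: __________
__________
__________
__________
__________
______*___
______*___
______*___
______*___
______*___
______*___
______*___
______*___
______*___

Derivation:
Segment 0: (6,8) -> (6,2)
Segment 1: (6,2) -> (6,0)
Segment 2: (6,0) -> (6,3)
Segment 3: (6,3) -> (6,7)
Segment 4: (6,7) -> (6,6)
Segment 5: (6,6) -> (6,0)
Segment 6: (6,0) -> (6,1)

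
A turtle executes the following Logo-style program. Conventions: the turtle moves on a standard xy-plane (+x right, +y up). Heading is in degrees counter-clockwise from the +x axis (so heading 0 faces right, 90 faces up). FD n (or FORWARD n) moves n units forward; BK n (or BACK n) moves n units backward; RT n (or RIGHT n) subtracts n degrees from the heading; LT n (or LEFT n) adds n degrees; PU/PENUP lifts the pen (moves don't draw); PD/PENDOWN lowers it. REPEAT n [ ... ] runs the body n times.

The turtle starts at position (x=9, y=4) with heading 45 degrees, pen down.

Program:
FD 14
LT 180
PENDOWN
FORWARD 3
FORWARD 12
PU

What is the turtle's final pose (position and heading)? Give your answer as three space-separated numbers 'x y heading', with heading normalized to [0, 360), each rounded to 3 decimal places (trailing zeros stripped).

Answer: 8.293 3.293 225

Derivation:
Executing turtle program step by step:
Start: pos=(9,4), heading=45, pen down
FD 14: (9,4) -> (18.899,13.899) [heading=45, draw]
LT 180: heading 45 -> 225
PD: pen down
FD 3: (18.899,13.899) -> (16.778,11.778) [heading=225, draw]
FD 12: (16.778,11.778) -> (8.293,3.293) [heading=225, draw]
PU: pen up
Final: pos=(8.293,3.293), heading=225, 3 segment(s) drawn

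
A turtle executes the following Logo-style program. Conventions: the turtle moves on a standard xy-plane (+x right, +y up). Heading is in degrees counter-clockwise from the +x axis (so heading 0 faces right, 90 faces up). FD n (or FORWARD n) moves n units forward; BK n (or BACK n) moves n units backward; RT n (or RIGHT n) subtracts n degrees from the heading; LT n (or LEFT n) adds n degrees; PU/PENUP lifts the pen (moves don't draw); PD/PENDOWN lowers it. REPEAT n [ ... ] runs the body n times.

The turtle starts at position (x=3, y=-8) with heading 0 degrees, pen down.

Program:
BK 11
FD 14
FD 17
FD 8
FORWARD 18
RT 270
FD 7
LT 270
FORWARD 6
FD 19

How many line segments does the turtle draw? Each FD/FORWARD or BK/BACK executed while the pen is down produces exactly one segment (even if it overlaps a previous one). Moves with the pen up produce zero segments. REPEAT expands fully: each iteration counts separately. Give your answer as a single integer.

Answer: 8

Derivation:
Executing turtle program step by step:
Start: pos=(3,-8), heading=0, pen down
BK 11: (3,-8) -> (-8,-8) [heading=0, draw]
FD 14: (-8,-8) -> (6,-8) [heading=0, draw]
FD 17: (6,-8) -> (23,-8) [heading=0, draw]
FD 8: (23,-8) -> (31,-8) [heading=0, draw]
FD 18: (31,-8) -> (49,-8) [heading=0, draw]
RT 270: heading 0 -> 90
FD 7: (49,-8) -> (49,-1) [heading=90, draw]
LT 270: heading 90 -> 0
FD 6: (49,-1) -> (55,-1) [heading=0, draw]
FD 19: (55,-1) -> (74,-1) [heading=0, draw]
Final: pos=(74,-1), heading=0, 8 segment(s) drawn
Segments drawn: 8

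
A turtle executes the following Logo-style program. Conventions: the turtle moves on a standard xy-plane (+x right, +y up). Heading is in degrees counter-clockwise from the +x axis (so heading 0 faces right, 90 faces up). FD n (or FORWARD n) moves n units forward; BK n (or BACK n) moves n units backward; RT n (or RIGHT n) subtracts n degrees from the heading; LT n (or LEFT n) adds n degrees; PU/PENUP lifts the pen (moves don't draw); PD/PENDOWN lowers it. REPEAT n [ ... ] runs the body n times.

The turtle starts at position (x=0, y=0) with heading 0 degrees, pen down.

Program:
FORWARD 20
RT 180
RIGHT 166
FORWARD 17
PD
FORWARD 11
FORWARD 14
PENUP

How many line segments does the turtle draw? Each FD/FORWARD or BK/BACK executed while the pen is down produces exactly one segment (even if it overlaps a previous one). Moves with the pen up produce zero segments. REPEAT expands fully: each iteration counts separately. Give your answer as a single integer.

Answer: 4

Derivation:
Executing turtle program step by step:
Start: pos=(0,0), heading=0, pen down
FD 20: (0,0) -> (20,0) [heading=0, draw]
RT 180: heading 0 -> 180
RT 166: heading 180 -> 14
FD 17: (20,0) -> (36.495,4.113) [heading=14, draw]
PD: pen down
FD 11: (36.495,4.113) -> (47.168,6.774) [heading=14, draw]
FD 14: (47.168,6.774) -> (60.752,10.161) [heading=14, draw]
PU: pen up
Final: pos=(60.752,10.161), heading=14, 4 segment(s) drawn
Segments drawn: 4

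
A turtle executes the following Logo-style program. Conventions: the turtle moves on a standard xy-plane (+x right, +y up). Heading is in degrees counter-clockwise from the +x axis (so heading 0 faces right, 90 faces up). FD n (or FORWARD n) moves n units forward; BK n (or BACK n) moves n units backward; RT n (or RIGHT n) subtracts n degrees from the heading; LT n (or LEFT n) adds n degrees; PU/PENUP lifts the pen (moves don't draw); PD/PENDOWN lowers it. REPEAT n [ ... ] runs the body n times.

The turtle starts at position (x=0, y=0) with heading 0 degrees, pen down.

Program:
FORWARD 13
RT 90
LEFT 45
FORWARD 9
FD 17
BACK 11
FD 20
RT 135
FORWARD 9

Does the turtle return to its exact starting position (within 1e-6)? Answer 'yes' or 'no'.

Answer: no

Derivation:
Executing turtle program step by step:
Start: pos=(0,0), heading=0, pen down
FD 13: (0,0) -> (13,0) [heading=0, draw]
RT 90: heading 0 -> 270
LT 45: heading 270 -> 315
FD 9: (13,0) -> (19.364,-6.364) [heading=315, draw]
FD 17: (19.364,-6.364) -> (31.385,-18.385) [heading=315, draw]
BK 11: (31.385,-18.385) -> (23.607,-10.607) [heading=315, draw]
FD 20: (23.607,-10.607) -> (37.749,-24.749) [heading=315, draw]
RT 135: heading 315 -> 180
FD 9: (37.749,-24.749) -> (28.749,-24.749) [heading=180, draw]
Final: pos=(28.749,-24.749), heading=180, 6 segment(s) drawn

Start position: (0, 0)
Final position: (28.749, -24.749)
Distance = 37.934; >= 1e-6 -> NOT closed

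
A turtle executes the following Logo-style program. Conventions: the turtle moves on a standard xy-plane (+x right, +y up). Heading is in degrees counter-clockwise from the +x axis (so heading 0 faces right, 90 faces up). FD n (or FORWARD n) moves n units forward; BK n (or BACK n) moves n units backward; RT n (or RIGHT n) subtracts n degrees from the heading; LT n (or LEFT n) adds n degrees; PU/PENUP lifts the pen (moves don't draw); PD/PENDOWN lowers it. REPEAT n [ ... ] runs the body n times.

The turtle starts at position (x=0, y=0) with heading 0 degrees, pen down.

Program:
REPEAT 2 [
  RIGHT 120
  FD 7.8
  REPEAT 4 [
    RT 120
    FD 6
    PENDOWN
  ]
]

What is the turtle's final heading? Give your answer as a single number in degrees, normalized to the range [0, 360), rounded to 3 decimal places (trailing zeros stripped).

Executing turtle program step by step:
Start: pos=(0,0), heading=0, pen down
REPEAT 2 [
  -- iteration 1/2 --
  RT 120: heading 0 -> 240
  FD 7.8: (0,0) -> (-3.9,-6.755) [heading=240, draw]
  REPEAT 4 [
    -- iteration 1/4 --
    RT 120: heading 240 -> 120
    FD 6: (-3.9,-6.755) -> (-6.9,-1.559) [heading=120, draw]
    PD: pen down
    -- iteration 2/4 --
    RT 120: heading 120 -> 0
    FD 6: (-6.9,-1.559) -> (-0.9,-1.559) [heading=0, draw]
    PD: pen down
    -- iteration 3/4 --
    RT 120: heading 0 -> 240
    FD 6: (-0.9,-1.559) -> (-3.9,-6.755) [heading=240, draw]
    PD: pen down
    -- iteration 4/4 --
    RT 120: heading 240 -> 120
    FD 6: (-3.9,-6.755) -> (-6.9,-1.559) [heading=120, draw]
    PD: pen down
  ]
  -- iteration 2/2 --
  RT 120: heading 120 -> 0
  FD 7.8: (-6.9,-1.559) -> (0.9,-1.559) [heading=0, draw]
  REPEAT 4 [
    -- iteration 1/4 --
    RT 120: heading 0 -> 240
    FD 6: (0.9,-1.559) -> (-2.1,-6.755) [heading=240, draw]
    PD: pen down
    -- iteration 2/4 --
    RT 120: heading 240 -> 120
    FD 6: (-2.1,-6.755) -> (-5.1,-1.559) [heading=120, draw]
    PD: pen down
    -- iteration 3/4 --
    RT 120: heading 120 -> 0
    FD 6: (-5.1,-1.559) -> (0.9,-1.559) [heading=0, draw]
    PD: pen down
    -- iteration 4/4 --
    RT 120: heading 0 -> 240
    FD 6: (0.9,-1.559) -> (-2.1,-6.755) [heading=240, draw]
    PD: pen down
  ]
]
Final: pos=(-2.1,-6.755), heading=240, 10 segment(s) drawn

Answer: 240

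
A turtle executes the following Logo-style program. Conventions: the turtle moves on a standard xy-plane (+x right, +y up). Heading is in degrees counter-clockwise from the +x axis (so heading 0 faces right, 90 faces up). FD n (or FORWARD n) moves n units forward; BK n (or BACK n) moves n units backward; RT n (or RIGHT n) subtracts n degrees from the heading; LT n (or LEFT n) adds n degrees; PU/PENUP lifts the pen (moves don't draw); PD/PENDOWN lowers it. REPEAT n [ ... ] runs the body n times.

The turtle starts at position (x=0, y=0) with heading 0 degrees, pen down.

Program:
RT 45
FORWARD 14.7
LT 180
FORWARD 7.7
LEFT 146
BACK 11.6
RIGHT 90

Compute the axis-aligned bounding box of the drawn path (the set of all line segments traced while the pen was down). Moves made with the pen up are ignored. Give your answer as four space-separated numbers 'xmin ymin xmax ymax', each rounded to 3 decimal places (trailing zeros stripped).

Executing turtle program step by step:
Start: pos=(0,0), heading=0, pen down
RT 45: heading 0 -> 315
FD 14.7: (0,0) -> (10.394,-10.394) [heading=315, draw]
LT 180: heading 315 -> 135
FD 7.7: (10.394,-10.394) -> (4.95,-4.95) [heading=135, draw]
LT 146: heading 135 -> 281
BK 11.6: (4.95,-4.95) -> (2.736,6.437) [heading=281, draw]
RT 90: heading 281 -> 191
Final: pos=(2.736,6.437), heading=191, 3 segment(s) drawn

Segment endpoints: x in {0, 2.736, 4.95, 10.394}, y in {-10.394, -4.95, 0, 6.437}
xmin=0, ymin=-10.394, xmax=10.394, ymax=6.437

Answer: 0 -10.394 10.394 6.437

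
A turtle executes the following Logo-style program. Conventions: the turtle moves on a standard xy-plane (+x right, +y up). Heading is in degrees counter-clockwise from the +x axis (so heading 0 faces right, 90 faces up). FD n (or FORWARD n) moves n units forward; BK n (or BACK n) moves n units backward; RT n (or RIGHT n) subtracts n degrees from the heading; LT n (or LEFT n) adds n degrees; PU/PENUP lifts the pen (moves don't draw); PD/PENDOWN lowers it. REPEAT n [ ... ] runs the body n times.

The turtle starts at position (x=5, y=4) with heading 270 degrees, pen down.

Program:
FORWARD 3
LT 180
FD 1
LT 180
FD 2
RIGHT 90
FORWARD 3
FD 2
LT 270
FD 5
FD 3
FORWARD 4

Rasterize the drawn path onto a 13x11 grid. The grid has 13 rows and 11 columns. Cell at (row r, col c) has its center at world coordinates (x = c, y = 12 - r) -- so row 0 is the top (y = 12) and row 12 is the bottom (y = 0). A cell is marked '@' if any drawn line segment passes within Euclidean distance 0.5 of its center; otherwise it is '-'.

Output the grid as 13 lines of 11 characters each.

Segment 0: (5,4) -> (5,1)
Segment 1: (5,1) -> (5,2)
Segment 2: (5,2) -> (5,0)
Segment 3: (5,0) -> (2,0)
Segment 4: (2,0) -> (-0,0)
Segment 5: (-0,0) -> (0,5)
Segment 6: (0,5) -> (0,8)
Segment 7: (0,8) -> (0,12)

Answer: @----------
@----------
@----------
@----------
@----------
@----------
@----------
@----------
@----@-----
@----@-----
@----@-----
@----@-----
@@@@@@-----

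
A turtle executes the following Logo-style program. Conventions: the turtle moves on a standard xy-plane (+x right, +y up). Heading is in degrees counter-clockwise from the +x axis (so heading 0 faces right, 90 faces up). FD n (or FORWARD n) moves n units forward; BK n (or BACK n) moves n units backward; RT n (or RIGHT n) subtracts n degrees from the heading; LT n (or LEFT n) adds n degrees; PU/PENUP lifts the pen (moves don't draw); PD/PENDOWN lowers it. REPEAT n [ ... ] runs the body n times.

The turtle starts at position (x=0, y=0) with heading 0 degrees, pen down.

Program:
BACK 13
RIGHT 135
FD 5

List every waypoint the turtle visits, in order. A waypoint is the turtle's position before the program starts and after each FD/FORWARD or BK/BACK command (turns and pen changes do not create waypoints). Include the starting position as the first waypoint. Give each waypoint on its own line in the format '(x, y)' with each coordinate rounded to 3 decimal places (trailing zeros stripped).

Executing turtle program step by step:
Start: pos=(0,0), heading=0, pen down
BK 13: (0,0) -> (-13,0) [heading=0, draw]
RT 135: heading 0 -> 225
FD 5: (-13,0) -> (-16.536,-3.536) [heading=225, draw]
Final: pos=(-16.536,-3.536), heading=225, 2 segment(s) drawn
Waypoints (3 total):
(0, 0)
(-13, 0)
(-16.536, -3.536)

Answer: (0, 0)
(-13, 0)
(-16.536, -3.536)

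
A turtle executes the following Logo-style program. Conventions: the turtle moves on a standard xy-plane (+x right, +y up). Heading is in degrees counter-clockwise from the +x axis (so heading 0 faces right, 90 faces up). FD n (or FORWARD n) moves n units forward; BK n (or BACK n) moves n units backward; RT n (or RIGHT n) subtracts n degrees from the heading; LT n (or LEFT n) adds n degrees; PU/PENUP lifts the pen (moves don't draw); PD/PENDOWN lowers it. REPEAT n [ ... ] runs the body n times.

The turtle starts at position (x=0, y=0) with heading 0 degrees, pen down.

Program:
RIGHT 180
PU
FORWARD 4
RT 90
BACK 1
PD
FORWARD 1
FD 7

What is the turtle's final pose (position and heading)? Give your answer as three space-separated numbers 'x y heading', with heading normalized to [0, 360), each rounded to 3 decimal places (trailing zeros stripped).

Executing turtle program step by step:
Start: pos=(0,0), heading=0, pen down
RT 180: heading 0 -> 180
PU: pen up
FD 4: (0,0) -> (-4,0) [heading=180, move]
RT 90: heading 180 -> 90
BK 1: (-4,0) -> (-4,-1) [heading=90, move]
PD: pen down
FD 1: (-4,-1) -> (-4,0) [heading=90, draw]
FD 7: (-4,0) -> (-4,7) [heading=90, draw]
Final: pos=(-4,7), heading=90, 2 segment(s) drawn

Answer: -4 7 90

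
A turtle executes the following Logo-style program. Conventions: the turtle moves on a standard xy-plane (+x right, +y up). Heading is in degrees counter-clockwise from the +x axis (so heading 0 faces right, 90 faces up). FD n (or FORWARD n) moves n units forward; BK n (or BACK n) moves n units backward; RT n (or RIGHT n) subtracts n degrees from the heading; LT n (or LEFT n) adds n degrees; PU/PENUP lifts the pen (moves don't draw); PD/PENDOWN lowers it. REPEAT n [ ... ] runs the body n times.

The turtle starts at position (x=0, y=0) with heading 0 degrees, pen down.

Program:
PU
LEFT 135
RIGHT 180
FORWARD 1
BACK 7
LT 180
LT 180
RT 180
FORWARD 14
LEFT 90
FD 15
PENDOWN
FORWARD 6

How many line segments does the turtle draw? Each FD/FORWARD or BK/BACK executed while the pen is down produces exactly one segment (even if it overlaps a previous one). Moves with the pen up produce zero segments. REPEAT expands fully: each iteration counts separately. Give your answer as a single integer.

Answer: 1

Derivation:
Executing turtle program step by step:
Start: pos=(0,0), heading=0, pen down
PU: pen up
LT 135: heading 0 -> 135
RT 180: heading 135 -> 315
FD 1: (0,0) -> (0.707,-0.707) [heading=315, move]
BK 7: (0.707,-0.707) -> (-4.243,4.243) [heading=315, move]
LT 180: heading 315 -> 135
LT 180: heading 135 -> 315
RT 180: heading 315 -> 135
FD 14: (-4.243,4.243) -> (-14.142,14.142) [heading=135, move]
LT 90: heading 135 -> 225
FD 15: (-14.142,14.142) -> (-24.749,3.536) [heading=225, move]
PD: pen down
FD 6: (-24.749,3.536) -> (-28.991,-0.707) [heading=225, draw]
Final: pos=(-28.991,-0.707), heading=225, 1 segment(s) drawn
Segments drawn: 1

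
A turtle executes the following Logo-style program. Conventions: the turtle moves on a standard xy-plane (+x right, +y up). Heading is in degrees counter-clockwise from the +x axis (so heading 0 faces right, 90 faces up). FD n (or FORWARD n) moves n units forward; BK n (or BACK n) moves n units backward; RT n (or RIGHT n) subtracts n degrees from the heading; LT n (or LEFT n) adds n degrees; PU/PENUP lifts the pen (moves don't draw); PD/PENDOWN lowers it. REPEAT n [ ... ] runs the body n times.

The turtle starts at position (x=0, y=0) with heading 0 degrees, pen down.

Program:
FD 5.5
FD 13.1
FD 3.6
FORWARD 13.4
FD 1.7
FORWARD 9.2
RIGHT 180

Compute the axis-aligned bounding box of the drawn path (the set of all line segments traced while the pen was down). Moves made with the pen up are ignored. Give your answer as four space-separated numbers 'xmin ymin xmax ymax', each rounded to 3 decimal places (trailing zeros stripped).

Answer: 0 0 46.5 0

Derivation:
Executing turtle program step by step:
Start: pos=(0,0), heading=0, pen down
FD 5.5: (0,0) -> (5.5,0) [heading=0, draw]
FD 13.1: (5.5,0) -> (18.6,0) [heading=0, draw]
FD 3.6: (18.6,0) -> (22.2,0) [heading=0, draw]
FD 13.4: (22.2,0) -> (35.6,0) [heading=0, draw]
FD 1.7: (35.6,0) -> (37.3,0) [heading=0, draw]
FD 9.2: (37.3,0) -> (46.5,0) [heading=0, draw]
RT 180: heading 0 -> 180
Final: pos=(46.5,0), heading=180, 6 segment(s) drawn

Segment endpoints: x in {0, 5.5, 18.6, 22.2, 35.6, 37.3, 46.5}, y in {0}
xmin=0, ymin=0, xmax=46.5, ymax=0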